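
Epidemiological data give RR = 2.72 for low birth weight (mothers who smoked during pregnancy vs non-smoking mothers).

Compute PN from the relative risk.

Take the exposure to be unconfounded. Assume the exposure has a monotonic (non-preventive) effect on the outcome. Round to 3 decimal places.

PN ≈ 0.632

Under exogeneity and monotonicity, PN = (RR − 1) / RR = 1 − 1/RR.
PN = (2.72 − 1) / 2.72 = 1.72 / 2.72 ≈ 0.6324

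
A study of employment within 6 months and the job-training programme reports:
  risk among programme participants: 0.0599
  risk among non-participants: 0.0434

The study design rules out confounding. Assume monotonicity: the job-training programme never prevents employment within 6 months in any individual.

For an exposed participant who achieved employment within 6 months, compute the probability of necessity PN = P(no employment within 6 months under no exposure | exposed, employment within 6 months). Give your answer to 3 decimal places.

Let p₁ = 0.0599, p₀ = 0.0434.
Under exogeneity and monotonicity, PN = (p₁ − p₀) / p₁.
PN = (0.0599 − 0.0434) / 0.0599 = 0.0165 / 0.0599 ≈ 0.2755

PN ≈ 0.275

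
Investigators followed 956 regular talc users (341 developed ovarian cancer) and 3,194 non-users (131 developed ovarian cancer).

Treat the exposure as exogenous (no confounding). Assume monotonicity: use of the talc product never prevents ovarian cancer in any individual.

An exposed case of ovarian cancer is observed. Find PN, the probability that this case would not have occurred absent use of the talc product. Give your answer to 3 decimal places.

PN ≈ 0.885

p₁ = P(outcome | exposed) = 341/956 = 0.35669
p₀ = P(outcome | unexposed) = 131/3194 = 0.041014
Under exogeneity and monotonicity, PN = (p₁ − p₀) / p₁.
PN = (0.35669 − 0.041014) / 0.35669 = 0.31568 / 0.35669 ≈ 0.8850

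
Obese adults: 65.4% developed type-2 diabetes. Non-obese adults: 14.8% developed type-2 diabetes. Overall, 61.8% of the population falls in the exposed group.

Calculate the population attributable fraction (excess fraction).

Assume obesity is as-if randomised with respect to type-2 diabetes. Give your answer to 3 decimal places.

p₁ = 0.654, p₀ = 0.148.
Overall risk P(Y=1) = π·p₁ + (1−π)·p₀ = 0.618×0.654 + 0.382×0.148 = 0.46071.
Under exogeneity, PAF = [P(Y=1) − p₀] / P(Y=1).
PAF = (0.46071 − 0.148) / 0.46071 ≈ 0.6788

PAF ≈ 0.679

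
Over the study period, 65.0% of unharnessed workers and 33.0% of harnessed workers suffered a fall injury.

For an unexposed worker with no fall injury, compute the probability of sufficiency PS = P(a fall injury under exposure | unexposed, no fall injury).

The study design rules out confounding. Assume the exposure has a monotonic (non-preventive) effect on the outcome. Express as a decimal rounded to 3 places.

p₁ = 0.65, p₀ = 0.33.
Under exogeneity and monotonicity, PS = (p₁ − p₀) / (1 − p₀).
PS = (0.65 − 0.33) / (1 − 0.33) = 0.32 / 0.67 ≈ 0.4776

PS ≈ 0.478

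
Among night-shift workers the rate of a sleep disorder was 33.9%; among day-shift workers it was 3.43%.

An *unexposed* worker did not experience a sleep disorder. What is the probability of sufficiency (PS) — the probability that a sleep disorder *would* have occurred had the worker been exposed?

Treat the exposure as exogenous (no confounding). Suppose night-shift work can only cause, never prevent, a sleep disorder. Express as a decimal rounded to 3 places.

PS ≈ 0.316

p₁ = 0.339, p₀ = 0.0343.
Under exogeneity and monotonicity, PS = (p₁ − p₀) / (1 − p₀).
PS = (0.339 − 0.0343) / (1 − 0.0343) = 0.3047 / 0.9657 ≈ 0.3155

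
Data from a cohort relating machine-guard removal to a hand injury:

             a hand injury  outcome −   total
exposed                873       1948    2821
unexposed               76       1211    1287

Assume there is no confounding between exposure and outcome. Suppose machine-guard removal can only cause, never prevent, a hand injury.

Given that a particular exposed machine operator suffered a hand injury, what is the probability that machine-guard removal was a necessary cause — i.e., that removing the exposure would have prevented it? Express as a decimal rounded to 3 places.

PN ≈ 0.809

p₁ = P(outcome | exposed) = 873/2821 = 0.30946
p₀ = P(outcome | unexposed) = 76/1287 = 0.059052
Under exogeneity and monotonicity, PN = (p₁ − p₀)/p₁.
PN = (0.30946 − 0.059052) / 0.30946 ≈ 0.8092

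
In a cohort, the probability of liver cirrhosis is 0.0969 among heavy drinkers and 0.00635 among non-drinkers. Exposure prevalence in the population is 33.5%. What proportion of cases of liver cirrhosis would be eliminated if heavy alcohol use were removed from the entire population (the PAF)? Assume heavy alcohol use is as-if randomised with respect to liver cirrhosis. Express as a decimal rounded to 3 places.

Let p₁ = 0.0969, p₀ = 0.00635.
Overall risk P(Y=1) = π·p₁ + (1−π)·p₀ = 0.335×0.0969 + 0.665×0.00635 = 0.036684.
Under exogeneity, PAF = [P(Y=1) − p₀] / P(Y=1).
PAF = (0.036684 − 0.00635) / 0.036684 ≈ 0.8269

PAF ≈ 0.827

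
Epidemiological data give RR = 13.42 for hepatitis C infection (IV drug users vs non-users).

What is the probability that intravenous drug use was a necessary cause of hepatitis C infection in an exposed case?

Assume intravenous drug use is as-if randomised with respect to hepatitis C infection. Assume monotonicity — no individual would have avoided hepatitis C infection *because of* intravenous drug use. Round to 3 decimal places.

PN ≈ 0.925

Under exogeneity and monotonicity, PN = (RR − 1) / RR = 1 − 1/RR.
PN = (13.42 − 1) / 13.42 = 12.42 / 13.42 ≈ 0.9255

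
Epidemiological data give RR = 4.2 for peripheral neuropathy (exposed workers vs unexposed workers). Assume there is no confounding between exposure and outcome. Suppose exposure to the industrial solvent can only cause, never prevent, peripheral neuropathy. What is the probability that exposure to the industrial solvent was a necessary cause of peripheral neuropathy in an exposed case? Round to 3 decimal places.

PN ≈ 0.762

Under exogeneity and monotonicity, PN = (RR − 1) / RR = 1 − 1/RR.
PN = (4.2 − 1) / 4.2 = 3.2 / 4.2 ≈ 0.7619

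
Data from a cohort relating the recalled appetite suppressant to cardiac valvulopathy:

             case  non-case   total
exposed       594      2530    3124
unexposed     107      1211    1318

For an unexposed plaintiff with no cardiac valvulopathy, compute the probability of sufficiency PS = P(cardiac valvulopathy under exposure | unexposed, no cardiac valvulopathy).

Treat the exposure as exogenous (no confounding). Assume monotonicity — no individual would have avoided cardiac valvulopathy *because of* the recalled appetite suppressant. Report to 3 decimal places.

p₁ = P(outcome | exposed) = 594/3124 = 0.19014
p₀ = P(outcome | unexposed) = 107/1318 = 0.081184
Under exogeneity and monotonicity, PS = (p₁ − p₀)/(1 − p₀).
PS = (0.19014 − 0.081184) / 0.91882 ≈ 0.1186

PS ≈ 0.119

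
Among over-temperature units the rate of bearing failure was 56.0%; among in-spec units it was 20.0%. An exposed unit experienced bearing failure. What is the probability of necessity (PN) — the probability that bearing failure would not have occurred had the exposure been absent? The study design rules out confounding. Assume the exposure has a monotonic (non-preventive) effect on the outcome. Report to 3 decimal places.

p₁ = 0.56, p₀ = 0.2.
Under exogeneity and monotonicity, PN = (p₁ − p₀) / p₁.
PN = (0.56 − 0.2) / 0.56 = 0.36 / 0.56 ≈ 0.6429

PN ≈ 0.643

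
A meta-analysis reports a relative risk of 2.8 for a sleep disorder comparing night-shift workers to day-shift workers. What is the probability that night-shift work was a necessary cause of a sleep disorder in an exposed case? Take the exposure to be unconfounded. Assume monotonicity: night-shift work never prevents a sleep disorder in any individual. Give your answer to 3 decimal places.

Under exogeneity and monotonicity, PN = (RR − 1) / RR = 1 − 1/RR.
PN = (2.8 − 1) / 2.8 = 1.8 / 2.8 ≈ 0.6429

PN ≈ 0.643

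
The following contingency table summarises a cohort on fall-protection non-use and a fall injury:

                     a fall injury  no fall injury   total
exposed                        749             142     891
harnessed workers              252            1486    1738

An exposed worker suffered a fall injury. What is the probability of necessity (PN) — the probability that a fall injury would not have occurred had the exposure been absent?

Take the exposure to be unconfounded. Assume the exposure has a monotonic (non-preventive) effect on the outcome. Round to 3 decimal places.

p₁ = P(outcome | exposed) = 749/891 = 0.84063
p₀ = P(outcome | unexposed) = 252/1738 = 0.14499
Under exogeneity and monotonicity, PN = (p₁ − p₀) / p₁.
PN = (0.84063 − 0.14499) / 0.84063 = 0.69563 / 0.84063 ≈ 0.8275

PN ≈ 0.828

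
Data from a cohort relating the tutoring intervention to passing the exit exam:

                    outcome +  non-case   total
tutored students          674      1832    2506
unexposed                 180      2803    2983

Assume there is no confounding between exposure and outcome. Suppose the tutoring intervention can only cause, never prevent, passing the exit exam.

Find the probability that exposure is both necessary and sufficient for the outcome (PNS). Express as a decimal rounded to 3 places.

PNS ≈ 0.209

p₁ = P(outcome | exposed) = 674/2506 = 0.26895
p₀ = P(outcome | unexposed) = 180/2983 = 0.060342
Under exogeneity and monotonicity, PNS = p₁ − p₀.
PNS = 0.26895 − 0.060342 = 0.20861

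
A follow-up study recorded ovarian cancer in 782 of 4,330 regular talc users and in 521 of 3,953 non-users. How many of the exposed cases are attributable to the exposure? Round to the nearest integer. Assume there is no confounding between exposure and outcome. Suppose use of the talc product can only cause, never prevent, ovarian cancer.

about 211 cases

p₁ = P(outcome | exposed) = 782/4330 = 0.1806
p₀ = P(outcome | unexposed) = 521/3953 = 0.1318
PN = (p₁ − p₀)/p₁ = (0.1806 − 0.1318) / 0.1806 ≈ 0.27022.
Attributable cases ≈ PN × (exposed cases) = 0.27022 × 782 ≈ 211.31.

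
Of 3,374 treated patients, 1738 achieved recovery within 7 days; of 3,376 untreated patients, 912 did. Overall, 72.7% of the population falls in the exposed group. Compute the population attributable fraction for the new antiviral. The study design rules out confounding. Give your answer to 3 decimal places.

p₁ = P(outcome | exposed) = 1738/3374 = 0.51512
p₀ = P(outcome | unexposed) = 912/3376 = 0.27014
Overall risk P(Y=1) = π·p₁ + (1−π)·p₀ = 0.727×0.51512 + 0.273×0.27014 = 0.44824.
Under exogeneity, PAF = [P(Y=1) − p₀] / P(Y=1).
PAF = (0.44824 − 0.27014) / 0.44824 ≈ 0.3973

PAF ≈ 0.397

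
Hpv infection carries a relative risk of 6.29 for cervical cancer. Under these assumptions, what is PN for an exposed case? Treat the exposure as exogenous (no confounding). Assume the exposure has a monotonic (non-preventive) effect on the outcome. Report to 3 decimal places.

Under exogeneity and monotonicity, PN = (RR − 1) / RR = 1 − 1/RR.
PN = (6.29 − 1) / 6.29 = 5.29 / 6.29 ≈ 0.8410

PN ≈ 0.841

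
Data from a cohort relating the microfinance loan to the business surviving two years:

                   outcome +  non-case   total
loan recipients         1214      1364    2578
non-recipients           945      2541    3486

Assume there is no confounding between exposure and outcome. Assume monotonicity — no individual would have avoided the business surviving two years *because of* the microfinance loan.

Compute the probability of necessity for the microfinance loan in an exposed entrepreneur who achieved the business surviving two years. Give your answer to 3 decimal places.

PN ≈ 0.424

p₁ = P(outcome | exposed) = 1214/2578 = 0.47091
p₀ = P(outcome | unexposed) = 945/3486 = 0.27108
Under exogeneity and monotonicity, PN = (p₁ − p₀)/p₁.
PN = (0.47091 − 0.27108) / 0.47091 ≈ 0.4243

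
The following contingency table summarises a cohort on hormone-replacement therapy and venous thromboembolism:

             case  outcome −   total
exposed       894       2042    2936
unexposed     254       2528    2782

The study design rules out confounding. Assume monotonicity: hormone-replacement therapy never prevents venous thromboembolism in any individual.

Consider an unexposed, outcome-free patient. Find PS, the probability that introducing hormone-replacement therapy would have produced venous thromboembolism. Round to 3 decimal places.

p₁ = P(outcome | exposed) = 894/2936 = 0.3045
p₀ = P(outcome | unexposed) = 254/2782 = 0.091301
Under exogeneity and monotonicity, PS = (p₁ − p₀) / (1 − p₀).
PS = (0.3045 − 0.091301) / (1 − 0.091301) = 0.21319 / 0.9087 ≈ 0.2346

PS ≈ 0.235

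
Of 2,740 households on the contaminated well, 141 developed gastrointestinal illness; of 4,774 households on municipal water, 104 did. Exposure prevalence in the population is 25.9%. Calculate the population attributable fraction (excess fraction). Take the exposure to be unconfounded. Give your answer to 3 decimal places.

p₁ = P(outcome | exposed) = 141/2740 = 0.05146
p₀ = P(outcome | unexposed) = 104/4774 = 0.021785
Overall risk P(Y=1) = π·p₁ + (1−π)·p₀ = 0.259×0.05146 + 0.741×0.021785 = 0.029471.
Under exogeneity, PAF = [P(Y=1) − p₀] / P(Y=1).
PAF = (0.029471 − 0.021785) / 0.029471 ≈ 0.2608

PAF ≈ 0.261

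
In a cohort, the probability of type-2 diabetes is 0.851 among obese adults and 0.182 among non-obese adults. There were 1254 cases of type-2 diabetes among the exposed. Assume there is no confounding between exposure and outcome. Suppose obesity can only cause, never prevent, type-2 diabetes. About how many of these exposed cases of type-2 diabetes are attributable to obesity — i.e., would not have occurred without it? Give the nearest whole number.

Let p₁ = 0.851, p₀ = 0.182.
PN = (p₁ − p₀)/p₁ = (0.851 − 0.182) / 0.851 ≈ 0.78613.
Attributable cases ≈ PN × (exposed cases) = 0.78613 × 1254 ≈ 985.81.

about 986 cases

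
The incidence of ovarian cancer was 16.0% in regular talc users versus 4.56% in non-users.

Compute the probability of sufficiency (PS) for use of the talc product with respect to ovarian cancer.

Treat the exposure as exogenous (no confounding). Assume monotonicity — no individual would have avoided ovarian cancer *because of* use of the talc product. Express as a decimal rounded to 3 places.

PS ≈ 0.120

p₁ = 0.16, p₀ = 0.0456.
Under exogeneity and monotonicity, PS = (p₁ − p₀) / (1 − p₀).
PS = (0.16 − 0.0456) / (1 − 0.0456) = 0.1144 / 0.9544 ≈ 0.1199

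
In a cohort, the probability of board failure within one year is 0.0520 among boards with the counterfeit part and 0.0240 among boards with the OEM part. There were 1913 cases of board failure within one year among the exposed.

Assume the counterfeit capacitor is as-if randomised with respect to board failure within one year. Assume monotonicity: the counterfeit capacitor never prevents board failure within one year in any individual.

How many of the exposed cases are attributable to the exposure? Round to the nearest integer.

about 1030 cases

Let p₁ = 0.052, p₀ = 0.024.
PN = (p₁ − p₀)/p₁ = (0.052 − 0.024) / 0.052 ≈ 0.53846.
Attributable cases ≈ PN × (exposed cases) = 0.53846 × 1913 ≈ 1030.08.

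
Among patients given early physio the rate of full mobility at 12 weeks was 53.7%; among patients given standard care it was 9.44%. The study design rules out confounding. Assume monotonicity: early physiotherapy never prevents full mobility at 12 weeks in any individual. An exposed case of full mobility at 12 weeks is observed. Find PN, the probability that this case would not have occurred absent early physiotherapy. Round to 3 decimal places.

PN ≈ 0.824

p₁ = 0.537, p₀ = 0.0944.
Under exogeneity and monotonicity, PN = (p₁ − p₀) / p₁.
PN = (0.537 − 0.0944) / 0.537 = 0.4426 / 0.537 ≈ 0.8242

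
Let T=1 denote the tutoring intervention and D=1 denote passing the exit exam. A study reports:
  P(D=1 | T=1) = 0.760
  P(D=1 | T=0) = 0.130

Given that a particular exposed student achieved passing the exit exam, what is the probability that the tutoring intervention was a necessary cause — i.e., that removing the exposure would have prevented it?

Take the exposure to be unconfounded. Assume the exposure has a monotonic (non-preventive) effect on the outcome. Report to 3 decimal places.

Let p₁ = 0.76, p₀ = 0.13.
Under exogeneity and monotonicity, PN = (p₁ − p₀) / p₁.
PN = (0.76 − 0.13) / 0.76 = 0.63 / 0.76 ≈ 0.8289

PN ≈ 0.829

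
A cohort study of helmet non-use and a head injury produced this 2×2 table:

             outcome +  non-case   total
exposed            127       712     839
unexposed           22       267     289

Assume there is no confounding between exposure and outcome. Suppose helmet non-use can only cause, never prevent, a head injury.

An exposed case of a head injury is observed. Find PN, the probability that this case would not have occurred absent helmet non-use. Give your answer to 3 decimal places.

p₁ = P(outcome | exposed) = 127/839 = 0.15137
p₀ = P(outcome | unexposed) = 22/289 = 0.076125
Under exogeneity and monotonicity, PN = (p₁ − p₀)/p₁.
PN = (0.15137 − 0.076125) / 0.15137 ≈ 0.4971

PN ≈ 0.497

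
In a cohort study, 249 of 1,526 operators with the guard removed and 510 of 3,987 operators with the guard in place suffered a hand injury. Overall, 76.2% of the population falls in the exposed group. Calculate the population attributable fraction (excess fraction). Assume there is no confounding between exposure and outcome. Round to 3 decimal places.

p₁ = P(outcome | exposed) = 249/1526 = 0.16317
p₀ = P(outcome | unexposed) = 510/3987 = 0.12792
Overall risk P(Y=1) = π·p₁ + (1−π)·p₀ = 0.762×0.16317 + 0.238×0.12792 = 0.15478.
Under exogeneity, PAF = [P(Y=1) − p₀] / P(Y=1).
PAF = (0.15478 − 0.12792) / 0.15478 ≈ 0.1736

PAF ≈ 0.174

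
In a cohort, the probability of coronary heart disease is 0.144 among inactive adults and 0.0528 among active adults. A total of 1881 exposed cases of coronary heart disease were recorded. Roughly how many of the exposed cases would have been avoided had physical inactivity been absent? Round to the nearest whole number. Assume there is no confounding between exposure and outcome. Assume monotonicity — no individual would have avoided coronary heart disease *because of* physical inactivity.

about 1191 cases

Let p₁ = 0.144, p₀ = 0.0528.
PN = (p₁ − p₀)/p₁ = (0.144 − 0.0528) / 0.144 ≈ 0.63333.
Attributable cases ≈ PN × (exposed cases) = 0.63333 × 1881 ≈ 1191.30.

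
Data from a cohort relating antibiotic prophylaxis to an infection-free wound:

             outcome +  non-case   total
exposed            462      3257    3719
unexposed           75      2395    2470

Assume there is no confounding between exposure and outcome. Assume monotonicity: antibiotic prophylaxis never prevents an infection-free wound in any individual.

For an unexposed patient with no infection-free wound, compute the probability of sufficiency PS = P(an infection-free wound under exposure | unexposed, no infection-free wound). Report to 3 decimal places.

p₁ = P(outcome | exposed) = 462/3719 = 0.12423
p₀ = P(outcome | unexposed) = 75/2470 = 0.030364
Under exogeneity and monotonicity, PS = (p₁ − p₀)/(1 − p₀).
PS = (0.12423 − 0.030364) / 0.96964 ≈ 0.0968

PS ≈ 0.097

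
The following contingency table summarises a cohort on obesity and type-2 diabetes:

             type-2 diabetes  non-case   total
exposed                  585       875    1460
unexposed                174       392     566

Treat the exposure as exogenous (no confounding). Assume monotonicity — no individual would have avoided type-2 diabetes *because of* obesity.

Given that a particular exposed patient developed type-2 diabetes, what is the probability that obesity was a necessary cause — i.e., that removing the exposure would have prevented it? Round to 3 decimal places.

PN ≈ 0.233

p₁ = P(outcome | exposed) = 585/1460 = 0.40068
p₀ = P(outcome | unexposed) = 174/566 = 0.30742
Under exogeneity and monotonicity, PN = (p₁ − p₀)/p₁.
PN = (0.40068 − 0.30742) / 0.40068 ≈ 0.2328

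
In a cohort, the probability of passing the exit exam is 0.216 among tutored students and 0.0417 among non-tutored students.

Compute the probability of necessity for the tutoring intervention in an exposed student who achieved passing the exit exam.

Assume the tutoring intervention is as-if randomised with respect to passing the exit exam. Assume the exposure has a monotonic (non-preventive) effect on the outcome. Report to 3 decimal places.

PN ≈ 0.807

Let p₁ = 0.216, p₀ = 0.0417.
Under exogeneity and monotonicity, PN = (p₁ − p₀) / p₁.
PN = (0.216 − 0.0417) / 0.216 = 0.1743 / 0.216 ≈ 0.8069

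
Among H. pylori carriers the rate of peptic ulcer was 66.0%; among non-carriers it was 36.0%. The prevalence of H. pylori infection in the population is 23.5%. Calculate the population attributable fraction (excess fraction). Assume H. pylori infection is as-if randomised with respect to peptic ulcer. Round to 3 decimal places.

PAF ≈ 0.164

p₁ = 0.66, p₀ = 0.36.
Overall risk P(Y=1) = π·p₁ + (1−π)·p₀ = 0.235×0.66 + 0.765×0.36 = 0.4305.
Under exogeneity, PAF = [P(Y=1) − p₀] / P(Y=1).
PAF = (0.4305 − 0.36) / 0.4305 ≈ 0.1638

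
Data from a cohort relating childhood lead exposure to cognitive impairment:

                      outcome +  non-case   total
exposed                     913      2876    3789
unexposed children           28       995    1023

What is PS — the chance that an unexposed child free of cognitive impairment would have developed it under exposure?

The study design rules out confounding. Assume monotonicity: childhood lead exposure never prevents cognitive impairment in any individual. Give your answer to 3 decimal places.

p₁ = P(outcome | exposed) = 913/3789 = 0.24096
p₀ = P(outcome | unexposed) = 28/1023 = 0.02737
Under exogeneity and monotonicity, PS = (p₁ − p₀)/(1 − p₀).
PS = (0.24096 − 0.02737) / 0.97263 ≈ 0.2196

PS ≈ 0.220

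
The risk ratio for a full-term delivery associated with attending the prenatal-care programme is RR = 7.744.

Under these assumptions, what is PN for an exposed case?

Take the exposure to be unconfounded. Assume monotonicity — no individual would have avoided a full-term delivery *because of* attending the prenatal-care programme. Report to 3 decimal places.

PN ≈ 0.871

Under exogeneity and monotonicity, PN = (RR − 1) / RR = 1 − 1/RR.
PN = (7.744 − 1) / 7.744 = 6.744 / 7.744 ≈ 0.8709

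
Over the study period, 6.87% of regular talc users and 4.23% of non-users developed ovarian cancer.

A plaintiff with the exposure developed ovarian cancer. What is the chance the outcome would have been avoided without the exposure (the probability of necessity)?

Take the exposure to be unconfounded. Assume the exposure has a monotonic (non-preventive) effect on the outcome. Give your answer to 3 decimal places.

p₁ = 0.0687, p₀ = 0.0423.
Under exogeneity and monotonicity, PN = (p₁ − p₀) / p₁.
PN = (0.0687 − 0.0423) / 0.0687 = 0.0264 / 0.0687 ≈ 0.3843

PN ≈ 0.384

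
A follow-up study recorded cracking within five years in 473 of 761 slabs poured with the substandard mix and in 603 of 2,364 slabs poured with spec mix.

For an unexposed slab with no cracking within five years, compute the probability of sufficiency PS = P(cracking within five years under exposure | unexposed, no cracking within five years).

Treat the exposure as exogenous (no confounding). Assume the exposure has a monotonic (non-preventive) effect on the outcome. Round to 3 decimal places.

p₁ = P(outcome | exposed) = 473/761 = 0.62155
p₀ = P(outcome | unexposed) = 603/2364 = 0.25508
Under exogeneity and monotonicity, PS = (p₁ − p₀) / (1 − p₀).
PS = (0.62155 − 0.25508) / (1 − 0.25508) = 0.36647 / 0.74492 ≈ 0.4920

PS ≈ 0.492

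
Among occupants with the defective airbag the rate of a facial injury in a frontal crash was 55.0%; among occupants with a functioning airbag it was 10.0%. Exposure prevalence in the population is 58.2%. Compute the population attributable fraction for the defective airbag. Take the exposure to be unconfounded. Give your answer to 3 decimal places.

PAF ≈ 0.724

p₁ = 0.55, p₀ = 0.1.
Overall risk P(Y=1) = π·p₁ + (1−π)·p₀ = 0.582×0.55 + 0.418×0.1 = 0.3619.
Under exogeneity, PAF = [P(Y=1) − p₀] / P(Y=1).
PAF = (0.3619 − 0.1) / 0.3619 ≈ 0.7237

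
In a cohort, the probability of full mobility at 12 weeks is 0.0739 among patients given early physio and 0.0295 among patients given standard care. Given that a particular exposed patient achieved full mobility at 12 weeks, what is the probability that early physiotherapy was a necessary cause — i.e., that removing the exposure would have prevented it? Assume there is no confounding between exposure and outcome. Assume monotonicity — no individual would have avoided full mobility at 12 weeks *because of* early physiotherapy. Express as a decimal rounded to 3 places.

Let p₁ = 0.0739, p₀ = 0.0295.
Under exogeneity and monotonicity, PN = (p₁ − p₀) / p₁.
PN = (0.0739 − 0.0295) / 0.0739 = 0.0444 / 0.0739 ≈ 0.6008

PN ≈ 0.601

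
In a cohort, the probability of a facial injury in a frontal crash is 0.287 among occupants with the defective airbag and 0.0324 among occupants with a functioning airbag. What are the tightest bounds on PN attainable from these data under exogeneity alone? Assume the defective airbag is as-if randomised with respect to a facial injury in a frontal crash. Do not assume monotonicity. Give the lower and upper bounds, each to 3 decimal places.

0.887 ≤ PN ≤ 1.000

Let p₁ = 0.287, p₀ = 0.0324.
Under exogeneity alone the bounds on PN are max{0,(p₁−p₀)/p₁} ≤ PN ≤ min{1,(1−p₀)/p₁}.
  lower = (p₁ − p₀)/p₁ = 0.2546 / 0.287 ≈ 0.8871
  upper = min{1, (1 − p₀)/p₁} = 0.9676 / 0.287 ≈ 3.3714 → capped at 1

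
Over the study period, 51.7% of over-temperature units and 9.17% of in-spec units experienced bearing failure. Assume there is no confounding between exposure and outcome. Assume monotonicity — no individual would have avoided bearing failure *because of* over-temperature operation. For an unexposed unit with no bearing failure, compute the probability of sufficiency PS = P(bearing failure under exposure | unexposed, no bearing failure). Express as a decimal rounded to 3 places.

PS ≈ 0.468

p₁ = 0.517, p₀ = 0.0917.
Under exogeneity and monotonicity, PS = (p₁ − p₀) / (1 − p₀).
PS = (0.517 − 0.0917) / (1 − 0.0917) = 0.4253 / 0.9083 ≈ 0.4682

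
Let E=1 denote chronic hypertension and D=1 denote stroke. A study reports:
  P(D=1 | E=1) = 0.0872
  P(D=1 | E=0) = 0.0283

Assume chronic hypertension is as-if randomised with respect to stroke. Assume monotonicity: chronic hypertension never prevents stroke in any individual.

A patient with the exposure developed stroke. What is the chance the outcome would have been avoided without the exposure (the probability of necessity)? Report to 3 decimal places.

PN ≈ 0.675

Let p₁ = 0.0872, p₀ = 0.0283.
Under exogeneity and monotonicity, PN = (p₁ − p₀) / p₁.
PN = (0.0872 − 0.0283) / 0.0872 = 0.0589 / 0.0872 ≈ 0.6755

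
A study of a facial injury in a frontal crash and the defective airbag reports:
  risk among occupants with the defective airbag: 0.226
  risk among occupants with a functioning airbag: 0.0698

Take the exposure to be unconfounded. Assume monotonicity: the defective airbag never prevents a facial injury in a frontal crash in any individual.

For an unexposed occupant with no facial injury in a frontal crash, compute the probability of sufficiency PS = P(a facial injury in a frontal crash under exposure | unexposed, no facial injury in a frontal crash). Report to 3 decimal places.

PS ≈ 0.168

Let p₁ = 0.226, p₀ = 0.0698.
Under exogeneity and monotonicity, PS = (p₁ − p₀) / (1 − p₀).
PS = (0.226 − 0.0698) / (1 − 0.0698) = 0.1562 / 0.9302 ≈ 0.1679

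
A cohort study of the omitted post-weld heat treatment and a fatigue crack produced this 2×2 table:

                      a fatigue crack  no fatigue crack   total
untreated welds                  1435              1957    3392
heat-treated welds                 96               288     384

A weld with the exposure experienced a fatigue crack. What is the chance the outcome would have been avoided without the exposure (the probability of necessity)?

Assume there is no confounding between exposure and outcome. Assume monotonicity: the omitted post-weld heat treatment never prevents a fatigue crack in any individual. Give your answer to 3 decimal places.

p₁ = P(outcome | exposed) = 1435/3392 = 0.42305
p₀ = P(outcome | unexposed) = 96/384 = 0.25
Under exogeneity and monotonicity, PN = (p₁ − p₀)/p₁.
PN = (0.42305 − 0.25) / 0.42305 ≈ 0.4091

PN ≈ 0.409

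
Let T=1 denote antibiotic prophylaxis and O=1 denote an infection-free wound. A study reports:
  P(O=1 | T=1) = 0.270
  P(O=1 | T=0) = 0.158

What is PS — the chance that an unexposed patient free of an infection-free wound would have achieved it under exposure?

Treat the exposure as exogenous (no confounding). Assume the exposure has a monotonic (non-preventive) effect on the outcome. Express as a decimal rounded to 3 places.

Let p₁ = 0.27, p₀ = 0.158.
Under exogeneity and monotonicity, PS = (p₁ − p₀) / (1 − p₀).
PS = (0.27 − 0.158) / (1 − 0.158) = 0.112 / 0.842 ≈ 0.1330

PS ≈ 0.133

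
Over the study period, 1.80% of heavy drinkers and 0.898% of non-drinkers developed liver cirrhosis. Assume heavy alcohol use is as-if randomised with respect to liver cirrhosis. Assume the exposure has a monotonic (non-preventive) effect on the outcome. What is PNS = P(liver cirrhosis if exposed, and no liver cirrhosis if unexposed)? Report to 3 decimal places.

PNS ≈ 0.009

p₁ = 0.018, p₀ = 0.00898.
Under exogeneity and monotonicity, PNS = p₁ − p₀.
PNS = 0.018 − 0.00898 = 0.00902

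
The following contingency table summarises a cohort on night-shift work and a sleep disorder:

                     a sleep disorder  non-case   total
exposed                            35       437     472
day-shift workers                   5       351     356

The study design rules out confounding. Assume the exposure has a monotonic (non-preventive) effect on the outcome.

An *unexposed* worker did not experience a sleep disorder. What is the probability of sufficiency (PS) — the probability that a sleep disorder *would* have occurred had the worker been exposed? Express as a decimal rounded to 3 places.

PS ≈ 0.061

p₁ = P(outcome | exposed) = 35/472 = 0.074153
p₀ = P(outcome | unexposed) = 5/356 = 0.014045
Under exogeneity and monotonicity, PS = (p₁ − p₀) / (1 − p₀).
PS = (0.074153 − 0.014045) / (1 − 0.014045) = 0.060108 / 0.98596 ≈ 0.0610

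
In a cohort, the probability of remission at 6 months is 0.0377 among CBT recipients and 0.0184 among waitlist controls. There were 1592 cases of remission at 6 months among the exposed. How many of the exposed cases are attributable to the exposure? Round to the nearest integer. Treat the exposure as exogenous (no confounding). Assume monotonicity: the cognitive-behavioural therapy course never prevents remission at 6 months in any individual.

about 815 cases

Let p₁ = 0.0377, p₀ = 0.0184.
PN = (p₁ − p₀)/p₁ = (0.0377 − 0.0184) / 0.0377 ≈ 0.51194.
Attributable cases ≈ PN × (exposed cases) = 0.51194 × 1592 ≈ 815.00.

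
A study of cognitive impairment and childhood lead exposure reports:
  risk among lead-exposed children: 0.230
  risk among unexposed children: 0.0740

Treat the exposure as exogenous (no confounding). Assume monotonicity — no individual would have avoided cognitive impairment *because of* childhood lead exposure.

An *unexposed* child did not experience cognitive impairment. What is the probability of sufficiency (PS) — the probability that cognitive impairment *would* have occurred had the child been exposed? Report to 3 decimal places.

PS ≈ 0.168

Let p₁ = 0.23, p₀ = 0.074.
Under exogeneity and monotonicity, PS = (p₁ − p₀) / (1 − p₀).
PS = (0.23 − 0.074) / (1 − 0.074) = 0.156 / 0.926 ≈ 0.1685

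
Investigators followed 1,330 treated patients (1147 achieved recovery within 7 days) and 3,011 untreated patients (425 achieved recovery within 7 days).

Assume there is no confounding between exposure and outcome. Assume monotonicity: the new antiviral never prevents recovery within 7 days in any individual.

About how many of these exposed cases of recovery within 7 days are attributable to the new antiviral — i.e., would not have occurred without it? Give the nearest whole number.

about 959 cases

p₁ = P(outcome | exposed) = 1147/1330 = 0.86241
p₀ = P(outcome | unexposed) = 425/3011 = 0.14115
PN = (p₁ − p₀)/p₁ = (0.86241 − 0.14115) / 0.86241 ≈ 0.83633.
Attributable cases ≈ PN × (exposed cases) = 0.83633 × 1147 ≈ 959.27.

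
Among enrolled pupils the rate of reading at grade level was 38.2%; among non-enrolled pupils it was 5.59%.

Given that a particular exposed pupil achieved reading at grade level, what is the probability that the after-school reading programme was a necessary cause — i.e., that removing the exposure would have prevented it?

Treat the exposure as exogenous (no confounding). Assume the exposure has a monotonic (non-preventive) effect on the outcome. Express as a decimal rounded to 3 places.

p₁ = 0.382, p₀ = 0.0559.
Under exogeneity and monotonicity, PN = (p₁ − p₀) / p₁.
PN = (0.382 − 0.0559) / 0.382 = 0.3261 / 0.382 ≈ 0.8537

PN ≈ 0.854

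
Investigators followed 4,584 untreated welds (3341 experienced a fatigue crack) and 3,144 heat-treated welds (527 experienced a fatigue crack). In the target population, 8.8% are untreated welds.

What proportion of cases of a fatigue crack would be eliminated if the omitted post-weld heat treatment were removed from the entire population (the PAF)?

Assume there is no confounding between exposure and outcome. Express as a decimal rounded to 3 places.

PAF ≈ 0.228

p₁ = P(outcome | exposed) = 3341/4584 = 0.72884
p₀ = P(outcome | unexposed) = 527/3144 = 0.16762
Overall risk P(Y=1) = π·p₁ + (1−π)·p₀ = 0.088×0.72884 + 0.912×0.16762 = 0.21701.
Under exogeneity, PAF = [P(Y=1) − p₀] / P(Y=1).
PAF = (0.21701 − 0.16762) / 0.21701 ≈ 0.2276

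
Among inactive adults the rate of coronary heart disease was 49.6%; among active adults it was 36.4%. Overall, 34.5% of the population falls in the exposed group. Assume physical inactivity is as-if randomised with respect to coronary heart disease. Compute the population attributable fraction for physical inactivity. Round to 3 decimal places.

p₁ = 0.496, p₀ = 0.364.
Overall risk P(Y=1) = π·p₁ + (1−π)·p₀ = 0.345×0.496 + 0.655×0.364 = 0.40954.
Under exogeneity, PAF = [P(Y=1) − p₀] / P(Y=1).
PAF = (0.40954 − 0.364) / 0.40954 ≈ 0.1112

PAF ≈ 0.111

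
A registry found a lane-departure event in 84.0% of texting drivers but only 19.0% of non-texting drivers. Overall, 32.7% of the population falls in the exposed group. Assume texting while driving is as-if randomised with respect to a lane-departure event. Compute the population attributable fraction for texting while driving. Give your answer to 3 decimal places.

PAF ≈ 0.528

p₁ = 0.84, p₀ = 0.19.
Overall risk P(Y=1) = π·p₁ + (1−π)·p₀ = 0.327×0.84 + 0.673×0.19 = 0.40255.
Under exogeneity, PAF = [P(Y=1) − p₀] / P(Y=1).
PAF = (0.40255 − 0.19) / 0.40255 ≈ 0.5280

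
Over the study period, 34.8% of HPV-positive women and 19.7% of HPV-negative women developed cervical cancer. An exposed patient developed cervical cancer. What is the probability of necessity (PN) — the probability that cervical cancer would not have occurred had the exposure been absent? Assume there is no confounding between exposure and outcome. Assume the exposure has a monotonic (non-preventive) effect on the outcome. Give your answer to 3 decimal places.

PN ≈ 0.434

p₁ = 0.348, p₀ = 0.197.
Under exogeneity and monotonicity, PN = (p₁ − p₀) / p₁.
PN = (0.348 − 0.197) / 0.348 = 0.151 / 0.348 ≈ 0.4339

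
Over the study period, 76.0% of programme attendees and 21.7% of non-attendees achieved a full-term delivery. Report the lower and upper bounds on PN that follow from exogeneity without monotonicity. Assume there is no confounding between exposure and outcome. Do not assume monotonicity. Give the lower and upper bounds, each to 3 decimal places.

p₁ = 0.76, p₀ = 0.217.
Under exogeneity alone the bounds on PN are max{0,(p₁−p₀)/p₁} ≤ PN ≤ min{1,(1−p₀)/p₁}.
  lower = (p₁ − p₀)/p₁ = 0.543 / 0.76 ≈ 0.7145
  upper = min{1, (1 − p₀)/p₁} = 0.783 / 0.76 ≈ 1.0303 → capped at 1

0.714 ≤ PN ≤ 1.000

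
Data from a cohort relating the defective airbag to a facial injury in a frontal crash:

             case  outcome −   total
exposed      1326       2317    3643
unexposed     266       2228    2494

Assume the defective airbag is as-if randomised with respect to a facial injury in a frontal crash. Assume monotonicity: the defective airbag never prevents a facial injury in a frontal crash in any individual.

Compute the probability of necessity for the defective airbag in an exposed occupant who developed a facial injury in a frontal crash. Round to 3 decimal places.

PN ≈ 0.707

p₁ = P(outcome | exposed) = 1326/3643 = 0.36399
p₀ = P(outcome | unexposed) = 266/2494 = 0.10666
Under exogeneity and monotonicity, PN = (p₁ − p₀)/p₁.
PN = (0.36399 − 0.10666) / 0.36399 ≈ 0.7070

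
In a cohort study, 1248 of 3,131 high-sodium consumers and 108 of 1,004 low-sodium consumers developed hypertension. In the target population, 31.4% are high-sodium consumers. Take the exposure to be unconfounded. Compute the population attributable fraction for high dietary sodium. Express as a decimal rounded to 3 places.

PAF ≈ 0.459

p₁ = P(outcome | exposed) = 1248/3131 = 0.39859
p₀ = P(outcome | unexposed) = 108/1004 = 0.10757
Overall risk P(Y=1) = π·p₁ + (1−π)·p₀ = 0.314×0.39859 + 0.686×0.10757 = 0.19895.
Under exogeneity, PAF = [P(Y=1) − p₀] / P(Y=1).
PAF = (0.19895 − 0.10757) / 0.19895 ≈ 0.4593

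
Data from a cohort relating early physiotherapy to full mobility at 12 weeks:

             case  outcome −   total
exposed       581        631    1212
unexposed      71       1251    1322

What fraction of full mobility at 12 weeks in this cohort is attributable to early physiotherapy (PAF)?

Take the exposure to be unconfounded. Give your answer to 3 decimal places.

PAF ≈ 0.791

p₁ = P(outcome | exposed) = 581/1212 = 0.47937
p₀ = P(outcome | unexposed) = 71/1322 = 0.053707
Exposure prevalence π = 1212/2534 = 0.4783; overall risk P(Y=1) = 0.2573.
Under exogeneity, PAF = [P(Y=1) − p₀]/P(Y=1).
PAF = (0.2573 − 0.053707) / 0.2573 ≈ 0.7913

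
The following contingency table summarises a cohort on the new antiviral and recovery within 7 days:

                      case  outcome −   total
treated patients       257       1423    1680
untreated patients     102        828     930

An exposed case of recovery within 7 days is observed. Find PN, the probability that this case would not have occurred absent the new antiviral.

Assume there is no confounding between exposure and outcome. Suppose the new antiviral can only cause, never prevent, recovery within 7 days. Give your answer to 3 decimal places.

PN ≈ 0.283

p₁ = P(outcome | exposed) = 257/1680 = 0.15298
p₀ = P(outcome | unexposed) = 102/930 = 0.10968
Under exogeneity and monotonicity, PN = (p₁ − p₀)/p₁.
PN = (0.15298 − 0.10968) / 0.15298 ≈ 0.2830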